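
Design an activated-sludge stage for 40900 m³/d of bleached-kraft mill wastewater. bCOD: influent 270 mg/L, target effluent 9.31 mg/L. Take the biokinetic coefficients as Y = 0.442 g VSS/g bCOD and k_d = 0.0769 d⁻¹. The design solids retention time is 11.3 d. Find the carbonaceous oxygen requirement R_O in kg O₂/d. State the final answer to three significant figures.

R_O ≈ 7080 kg O₂/d

Observed yield with endogenous decay: Y_obs = Y / (1 + k_d·θ_c) = 0.442 / (1 + 0.0769 × 11.3) = 0.442 / 1.869 = 0.2365 g VSS/g bCOD.
Mass of bCOD removed per day: Q(S₀ − S) = 40900 × 260.7 g/m³ = 10662 kg/d.
Biomass synthesised: P_X = Y_obs × 10662 = 2522 kg VSS/d.
R_O = Q·ΔS − 1.42 P_X = 10662 − 3581 = 7082 kg O₂/d.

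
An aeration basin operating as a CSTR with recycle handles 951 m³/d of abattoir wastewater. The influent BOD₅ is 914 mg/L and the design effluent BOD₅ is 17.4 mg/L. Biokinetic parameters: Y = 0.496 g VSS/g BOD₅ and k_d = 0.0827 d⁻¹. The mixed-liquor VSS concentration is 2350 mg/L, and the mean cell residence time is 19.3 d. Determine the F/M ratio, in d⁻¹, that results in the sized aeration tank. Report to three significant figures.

Rearranging the biomass balance for a CMAS with decay, V = Y·Q·ΔS·θ_c / [X·(1+k_d θ_c)] = 0.496 × 951 × (914 − 17.4) × 19.3 / [2350 × (1 + 0.0827 × 19.3)] = 8.16×10^6 / 6101 = 1338 m³.
Food-to-microorganism ratio F/M = Q S₀ / (V X) = 951 × 914 / (1338 × 2350) = 0.2765 d⁻¹.

F/M ≈ 0.276 d⁻¹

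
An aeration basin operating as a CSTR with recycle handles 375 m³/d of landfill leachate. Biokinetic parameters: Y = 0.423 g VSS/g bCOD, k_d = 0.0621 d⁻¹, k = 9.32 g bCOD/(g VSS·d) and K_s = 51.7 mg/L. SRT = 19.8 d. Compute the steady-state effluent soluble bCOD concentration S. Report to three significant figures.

S ≈ 1.52 mg/L

Effluent substrate depends only on kinetics and SRT: S = K_s(1 + k_d θ_c) / [θ_c(Yk − k_d) − 1] = 51.7 × (1 + 0.0621 × 19.8) / [19.8 × (0.423 × 9.32 − 0.0621) − 1] = 115.3 / 75.83 = 1.520 mg/L.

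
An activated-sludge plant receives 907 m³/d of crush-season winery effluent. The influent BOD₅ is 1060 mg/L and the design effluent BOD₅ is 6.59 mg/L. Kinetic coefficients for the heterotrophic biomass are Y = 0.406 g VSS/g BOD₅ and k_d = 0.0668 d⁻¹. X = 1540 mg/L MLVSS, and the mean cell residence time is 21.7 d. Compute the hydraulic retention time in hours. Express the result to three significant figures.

From the SRT design equation V = Y Q (S₀−S) θ_c / [X (1 + k_d θ_c)] = 0.406 × 907 × (1060 − 6.59) × 21.7 / [1540 × (1 + 0.0668 × 21.7)] = 8.42×10^6 / 3772 = 2231 m³.
Hydraulic retention time τ = V/Q = 2231 / 907 = 2.460 d = 59.05 h.

τ ≈ 59.0 h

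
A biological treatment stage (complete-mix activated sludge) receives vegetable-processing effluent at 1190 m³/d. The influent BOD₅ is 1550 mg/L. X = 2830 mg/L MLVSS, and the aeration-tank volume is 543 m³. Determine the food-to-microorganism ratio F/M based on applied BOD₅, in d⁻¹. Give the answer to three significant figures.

F/M = Q·S₀ / (V·X) = 1190 × 1550 / (543.0 × 2830) = 1.200 g BOD₅·(g VSS·d)⁻¹.

F/M ≈ 1.20 d⁻¹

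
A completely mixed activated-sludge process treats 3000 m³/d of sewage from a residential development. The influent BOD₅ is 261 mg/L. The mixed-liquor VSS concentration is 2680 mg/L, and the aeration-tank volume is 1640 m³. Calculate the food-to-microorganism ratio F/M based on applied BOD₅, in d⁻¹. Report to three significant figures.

F/M = Q·S₀ / (V·X) = 3000 × 261 / (1640 × 2680) = 0.1781 g BOD₅·(g VSS·d)⁻¹.

F/M ≈ 0.178 d⁻¹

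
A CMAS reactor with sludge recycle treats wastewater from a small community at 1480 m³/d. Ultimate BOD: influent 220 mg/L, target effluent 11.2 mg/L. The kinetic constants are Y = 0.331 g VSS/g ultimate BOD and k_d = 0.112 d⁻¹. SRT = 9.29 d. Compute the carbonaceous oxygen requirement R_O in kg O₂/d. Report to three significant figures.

R_O ≈ 238 kg O₂/d

Y_obs = Y / (1 + k_d θ_c) = 0.331 / (1 + 0.112 × 9.29) = 0.331 / 2.040 = 0.1622.
Substrate removed = Q·(S₀ − S) = 1480 m³/d × (220 − 11.2) g/m³ = 3.09×10^5 g/d = 309.0 kg/d.
Net sludge production P_X = 0.1622 × 309.0 = 50.13 kg VSS/d.
Carbonaceous O₂ demand = substrate oxidised − cell-mass equivalent = 309.0 − 1.42 × 50.13 = 237.8 kg O₂/d.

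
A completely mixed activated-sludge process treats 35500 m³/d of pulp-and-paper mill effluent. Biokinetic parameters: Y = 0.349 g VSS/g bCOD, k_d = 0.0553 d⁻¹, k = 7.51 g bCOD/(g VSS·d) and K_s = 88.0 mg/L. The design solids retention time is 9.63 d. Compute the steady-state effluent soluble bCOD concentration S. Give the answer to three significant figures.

S ≈ 5.69 mg/L

Effluent substrate depends only on kinetics and SRT: S = K_s(1 + k_d θ_c) / [θ_c(Yk − k_d) − 1] = 88.0 × (1 + 0.0553 × 9.63) / [9.63 × (0.349 × 7.51 − 0.0553) − 1] = 134.9 / 23.71 = 5.689 mg/L.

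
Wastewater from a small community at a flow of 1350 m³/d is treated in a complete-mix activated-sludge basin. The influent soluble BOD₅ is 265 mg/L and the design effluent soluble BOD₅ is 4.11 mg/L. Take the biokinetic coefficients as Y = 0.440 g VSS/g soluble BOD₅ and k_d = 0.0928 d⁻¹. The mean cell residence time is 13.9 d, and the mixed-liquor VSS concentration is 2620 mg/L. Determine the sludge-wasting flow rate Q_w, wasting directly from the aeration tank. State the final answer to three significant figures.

Rearranging the biomass balance for a CMAS with decay, V = Y·Q·ΔS·θ_c / [X·(1+k_d θ_c)] = 0.440 × 1350 × (265 − 4.11) × 13.9 / [2620 × (1 + 0.0928 × 13.9)] = 2.15×10^6 / 6000 = 359.0 m³.
For wasting at MLVSS concentration, Q_w = V/θ_c = 359.0/13.9 = 25.83 m³/d.

Q_w ≈ 25.8 m³/d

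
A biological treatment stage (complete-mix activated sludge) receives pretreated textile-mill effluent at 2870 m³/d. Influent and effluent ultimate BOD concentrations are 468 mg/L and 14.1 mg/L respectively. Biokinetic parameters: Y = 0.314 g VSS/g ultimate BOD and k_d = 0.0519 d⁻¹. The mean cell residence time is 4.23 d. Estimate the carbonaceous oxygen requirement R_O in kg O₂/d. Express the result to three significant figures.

R_O ≈ 826 kg O₂/d

The observed yield is Y_obs = Y/(1 + k_d·θ_c) = 0.314 / (1 + 0.0519 × 4.23) = 0.314 / 1.220 = 0.2575 g VSS per g ultimate BOD removed.
Q·(S₀ − S) = 2870 × (468 − 14.1) × 10⁻³ = 1303 kg/d removed.
P_X = Y_obs·Q·(S₀ − S) = 0.2575 × 1303 = 335.4 kg VSS/d.
R_O = Q·ΔS − 1.42 P_X = 1303 − 476.3 = 826.4 kg O₂/d.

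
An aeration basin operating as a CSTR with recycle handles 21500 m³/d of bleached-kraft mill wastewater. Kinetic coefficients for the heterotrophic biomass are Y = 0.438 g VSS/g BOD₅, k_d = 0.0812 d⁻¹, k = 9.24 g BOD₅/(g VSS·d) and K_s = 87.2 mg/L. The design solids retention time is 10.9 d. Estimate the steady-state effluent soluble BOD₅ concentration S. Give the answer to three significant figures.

From the Monod/SRT balance for a CMAS, S = K_s·(1+k_d θ_c)/[θ_c·(Y k − k_d) − 1] = 87.2 × (1 + 0.0812 × 10.9) / [10.9 × (0.438 × 9.24 − 0.0812) − 1] = 164.4 / 42.23 = 3.893 mg/L.

S ≈ 3.89 mg/L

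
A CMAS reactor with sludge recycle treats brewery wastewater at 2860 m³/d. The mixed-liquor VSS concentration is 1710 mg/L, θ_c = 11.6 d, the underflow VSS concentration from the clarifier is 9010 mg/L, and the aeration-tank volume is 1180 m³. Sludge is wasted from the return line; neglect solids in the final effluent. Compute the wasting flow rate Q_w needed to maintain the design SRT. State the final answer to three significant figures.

Q_w ≈ 19.3 m³/d

θ_c = V·X/(Q_w·X_r) when wasting from the recycle, so Q_w = V·X/(θ_c·X_r) = 1180 × 1710 / (11.6 × 9010) = 19.31 m³/d.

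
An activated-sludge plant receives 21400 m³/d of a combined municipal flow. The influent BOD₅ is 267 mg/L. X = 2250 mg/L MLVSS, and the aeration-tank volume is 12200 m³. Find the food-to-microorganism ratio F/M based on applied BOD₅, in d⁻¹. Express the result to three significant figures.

F/M = applied load / biomass = Q·S₀/(V·X) = 21400 × 267 / (12200 × 2250) = 0.2082 d⁻¹.

F/M ≈ 0.208 d⁻¹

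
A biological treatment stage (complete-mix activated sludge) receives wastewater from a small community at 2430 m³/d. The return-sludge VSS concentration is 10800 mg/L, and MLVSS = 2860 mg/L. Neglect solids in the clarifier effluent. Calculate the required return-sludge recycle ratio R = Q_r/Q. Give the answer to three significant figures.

R ≈ 0.360

Solids balance on the clarifier gives (1+R)X = R·X_r, so R = X/(X_r − X) = 2860 / (10800 − 2860) = 0.3602.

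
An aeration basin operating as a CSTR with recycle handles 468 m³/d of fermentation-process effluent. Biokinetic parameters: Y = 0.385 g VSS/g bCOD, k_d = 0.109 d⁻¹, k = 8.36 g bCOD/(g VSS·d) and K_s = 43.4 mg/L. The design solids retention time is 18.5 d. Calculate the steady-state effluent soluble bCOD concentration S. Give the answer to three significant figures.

Effluent substrate depends only on kinetics and SRT: S = K_s(1 + k_d θ_c) / [θ_c(Yk − k_d) − 1] = 43.4 × (1 + 0.109 × 18.5) / [18.5 × (0.385 × 8.36 − 0.109) − 1] = 130.9 / 56.53 = 2.316 mg/L.

S ≈ 2.32 mg/L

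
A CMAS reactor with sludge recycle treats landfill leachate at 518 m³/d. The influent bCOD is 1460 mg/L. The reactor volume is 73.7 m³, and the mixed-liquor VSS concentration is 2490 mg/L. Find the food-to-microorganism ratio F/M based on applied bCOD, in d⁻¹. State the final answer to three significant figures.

F/M = applied load / biomass = Q·S₀/(V·X) = 518 × 1460 / (73.70 × 2490) = 4.121 d⁻¹.

F/M ≈ 4.12 d⁻¹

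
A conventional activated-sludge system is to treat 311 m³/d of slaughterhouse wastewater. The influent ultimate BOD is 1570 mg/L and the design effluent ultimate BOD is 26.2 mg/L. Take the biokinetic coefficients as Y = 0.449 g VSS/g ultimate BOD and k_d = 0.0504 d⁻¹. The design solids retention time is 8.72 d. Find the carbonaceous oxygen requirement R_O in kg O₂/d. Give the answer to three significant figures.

R_O ≈ 267 kg O₂/d

Observed yield with endogenous decay: Y_obs = Y / (1 + k_d·θ_c) = 0.449 / (1 + 0.0504 × 8.72) = 0.449 / 1.439 = 0.3119 g VSS/g ultimate BOD.
Q·(S₀ − S) = 311 × (1570 − 26.2) × 10⁻³ = 480.1 kg/d removed.
Biomass synthesised: P_X = Y_obs × 480.1 = 149.8 kg VSS/d.
R_O = Q·ΔS − 1.42 P_X = 480.1 − 212.7 = 267.5 kg O₂/d.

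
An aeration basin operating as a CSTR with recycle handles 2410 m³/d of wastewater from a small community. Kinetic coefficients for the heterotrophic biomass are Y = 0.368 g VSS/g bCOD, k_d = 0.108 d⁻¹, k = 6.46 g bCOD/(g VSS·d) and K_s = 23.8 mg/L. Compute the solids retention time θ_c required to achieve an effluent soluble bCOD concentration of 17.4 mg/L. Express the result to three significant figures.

From 1/θ_c = Y·k·S/(K_s + S) − k_d: Y·k·S/(K_s+S) = 0.368 × 6.46 × 17.4 / (23.8 + 17.4) = 1.004 d⁻¹.
1/θ_c = 1.004 − 0.108 = 0.8960 d⁻¹, so θ_c = 1.116 d.

θ_c ≈ 1.12 d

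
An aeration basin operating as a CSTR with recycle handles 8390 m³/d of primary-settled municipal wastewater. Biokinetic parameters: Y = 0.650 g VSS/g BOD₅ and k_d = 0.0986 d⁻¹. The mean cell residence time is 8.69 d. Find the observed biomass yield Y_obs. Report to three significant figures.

Y_obs ≈ 0.350 g VSS/g BOD₅

Observed yield with endogenous decay: Y_obs = Y / (1 + k_d·θ_c) = 0.650 / (1 + 0.0986 × 8.69) = 0.650 / 1.857 = 0.3501 g VSS/g BOD₅.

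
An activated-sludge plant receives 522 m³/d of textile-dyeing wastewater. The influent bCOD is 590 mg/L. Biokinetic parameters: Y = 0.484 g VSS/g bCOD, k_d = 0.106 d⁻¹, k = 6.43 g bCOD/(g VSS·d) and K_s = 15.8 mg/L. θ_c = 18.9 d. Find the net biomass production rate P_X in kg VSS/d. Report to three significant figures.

Effluent substrate depends only on kinetics and SRT: S = K_s(1 + k_d θ_c) / [θ_c(Yk − k_d) − 1] = 15.8 × (1 + 0.106 × 18.9) / [18.9 × (0.484 × 6.43 − 0.106) − 1] = 47.45 / 55.82 = 0.8502 mg/L.
Correct the yield for decay: Y_obs = Y/(1 + k_d θ_c) = 0.484 / (1 + 0.106 × 18.9) = 0.484 / 3.003 = 0.1612.
Substrate removed = Q·(S₀ − S) = 522 m³/d × (590 − 0.850) g/m³ = 3.08×10^5 g/d = 307.5 kg/d.
Net biomass production P_X = Y_obs × Q·(S₀ − S) = 0.1612 × 307.5 = 49.56 kg VSS/d.

P_X ≈ 49.6 kg VSS/d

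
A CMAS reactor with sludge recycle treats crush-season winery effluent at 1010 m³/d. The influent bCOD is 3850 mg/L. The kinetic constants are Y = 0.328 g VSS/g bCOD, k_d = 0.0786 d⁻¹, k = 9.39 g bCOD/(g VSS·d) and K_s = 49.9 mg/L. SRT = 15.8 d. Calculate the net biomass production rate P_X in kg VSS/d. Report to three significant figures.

Effluent substrate depends only on kinetics and SRT: S = K_s(1 + k_d θ_c) / [θ_c(Yk − k_d) − 1] = 49.9 × (1 + 0.0786 × 15.8) / [15.8 × (0.328 × 9.39 − 0.0786) − 1] = 111.9 / 46.42 = 2.410 mg/L.
Observed yield with endogenous decay: Y_obs = Y / (1 + k_d·θ_c) = 0.328 / (1 + 0.0786 × 15.8) = 0.328 / 2.242 = 0.1463 g VSS/g bCOD.
Q·(S₀ − S) = 1010 × (3850 − 2.41) × 10⁻³ = 3886 kg/d removed.
P_X = Y_obs · Q(S₀ − S) = 0.1463 × 3886 = 568.6 kg VSS/d.

P_X ≈ 569 kg VSS/d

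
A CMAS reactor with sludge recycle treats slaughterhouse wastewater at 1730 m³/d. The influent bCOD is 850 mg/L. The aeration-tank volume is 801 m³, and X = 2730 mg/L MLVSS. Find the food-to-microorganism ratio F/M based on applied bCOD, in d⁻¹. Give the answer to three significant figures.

F/M = Q·S₀ / (V·X) = 1730 × 850 / (801.0 × 2730) = 0.6725 g bCOD·(g VSS·d)⁻¹.

F/M ≈ 0.672 d⁻¹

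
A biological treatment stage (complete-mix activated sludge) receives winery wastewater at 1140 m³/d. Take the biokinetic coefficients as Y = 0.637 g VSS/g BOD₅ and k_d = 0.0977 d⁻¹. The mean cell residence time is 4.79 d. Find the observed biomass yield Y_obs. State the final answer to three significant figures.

The observed yield is Y_obs = Y/(1 + k_d·θ_c) = 0.637 / (1 + 0.0977 × 4.79) = 0.637 / 1.468 = 0.4339 g VSS per g BOD₅ removed.

Y_obs ≈ 0.434 g VSS/g BOD₅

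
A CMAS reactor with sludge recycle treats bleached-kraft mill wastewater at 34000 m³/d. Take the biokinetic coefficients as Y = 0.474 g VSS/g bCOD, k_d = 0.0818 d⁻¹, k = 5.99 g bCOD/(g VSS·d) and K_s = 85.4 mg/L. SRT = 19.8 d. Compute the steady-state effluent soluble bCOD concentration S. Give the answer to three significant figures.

From the Monod/SRT balance for a CMAS, S = K_s·(1+k_d θ_c)/[θ_c·(Y k − k_d) − 1] = 85.4 × (1 + 0.0818 × 19.8) / [19.8 × (0.474 × 5.99 − 0.0818) − 1] = 223.7 / 53.60 = 4.174 mg/L.

S ≈ 4.17 mg/L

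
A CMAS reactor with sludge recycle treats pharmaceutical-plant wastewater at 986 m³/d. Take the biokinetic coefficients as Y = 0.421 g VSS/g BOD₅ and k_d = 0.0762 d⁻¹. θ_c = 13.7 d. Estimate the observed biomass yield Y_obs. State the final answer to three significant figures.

Y_obs ≈ 0.206 g VSS/g BOD₅

The observed yield is Y_obs = Y/(1 + k_d·θ_c) = 0.421 / (1 + 0.0762 × 13.7) = 0.421 / 2.044 = 0.2060 g VSS per g BOD₅ removed.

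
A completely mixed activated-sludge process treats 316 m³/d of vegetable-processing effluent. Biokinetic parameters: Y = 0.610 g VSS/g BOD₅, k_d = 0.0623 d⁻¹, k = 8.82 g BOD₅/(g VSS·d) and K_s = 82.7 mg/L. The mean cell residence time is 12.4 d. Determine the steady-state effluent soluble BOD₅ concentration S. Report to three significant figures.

For a completely mixed reactor with recycle the Lawrence–McCarty relation gives S = K_s·(1 + k_d·θ_c) / [θ_c·(Y·k − k_d) − 1] = 82.7 × (1 + 0.0623 × 12.4) / [12.4 × (0.610 × 8.82 − 0.0623) − 1] = 146.6 / 64.94 = 2.257 mg/L.

S ≈ 2.26 mg/L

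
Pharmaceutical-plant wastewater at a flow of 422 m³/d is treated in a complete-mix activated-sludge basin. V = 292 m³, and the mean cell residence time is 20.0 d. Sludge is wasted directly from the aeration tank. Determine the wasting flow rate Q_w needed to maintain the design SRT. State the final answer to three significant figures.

Wasting from the aeration tank: Q_w = V / θ_c = 292.0 / 20.0 = 14.60 m³/d.

Q_w ≈ 14.6 m³/d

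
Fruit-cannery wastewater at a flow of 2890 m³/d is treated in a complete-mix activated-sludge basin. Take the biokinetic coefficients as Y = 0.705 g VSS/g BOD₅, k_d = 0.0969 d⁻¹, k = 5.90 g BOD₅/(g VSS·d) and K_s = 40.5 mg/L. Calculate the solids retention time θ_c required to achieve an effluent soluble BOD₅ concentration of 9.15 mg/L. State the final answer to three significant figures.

θ_c ≈ 1.49 d

At the target effluent, Y k S/(K_s+S) = 0.705×5.90×9.15/49.65 = 0.7666 d⁻¹.
1/θ_c = 0.7666 − 0.0969 = 0.6697 d⁻¹, so θ_c = 1.493 d.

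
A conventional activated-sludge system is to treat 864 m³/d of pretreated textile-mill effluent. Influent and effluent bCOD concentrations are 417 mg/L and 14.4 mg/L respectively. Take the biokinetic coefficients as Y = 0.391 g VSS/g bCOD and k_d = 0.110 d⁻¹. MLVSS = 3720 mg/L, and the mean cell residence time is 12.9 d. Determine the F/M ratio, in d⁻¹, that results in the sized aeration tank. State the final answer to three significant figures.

From the SRT design equation V = Y Q (S₀−S) θ_c / [X (1 + k_d θ_c)] = 0.391 × 864 × (417 − 14.4) × 12.9 / [3720 × (1 + 0.110 × 12.9)] = 1.75×10^6 / 8999 = 195.0 m³.
F/M = Q·S₀ / (V·X) = 864 × 417 / (195.0 × 3720) = 0.4967 g bCOD·(g VSS·d)⁻¹.

F/M ≈ 0.497 d⁻¹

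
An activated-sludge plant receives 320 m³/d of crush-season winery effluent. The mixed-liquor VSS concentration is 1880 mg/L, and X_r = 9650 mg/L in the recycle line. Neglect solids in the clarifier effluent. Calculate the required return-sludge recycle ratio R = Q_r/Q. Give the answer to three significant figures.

Solids balance on the clarifier gives (1+R)X = R·X_r, so R = X/(X_r − X) = 1880 / (9650 − 1880) = 0.2420.

R ≈ 0.242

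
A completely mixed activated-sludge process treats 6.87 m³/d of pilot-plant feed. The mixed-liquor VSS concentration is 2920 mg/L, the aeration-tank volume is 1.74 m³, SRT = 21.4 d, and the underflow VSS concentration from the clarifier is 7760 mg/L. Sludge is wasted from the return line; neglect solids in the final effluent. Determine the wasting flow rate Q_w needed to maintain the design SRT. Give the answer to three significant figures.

θ_c = V·X/(Q_w·X_r) when wasting from the recycle, so Q_w = V·X/(θ_c·X_r) = 1.740 × 2920 / (21.4 × 7760) = 0.03060 m³/d.

Q_w ≈ 0.0306 m³/d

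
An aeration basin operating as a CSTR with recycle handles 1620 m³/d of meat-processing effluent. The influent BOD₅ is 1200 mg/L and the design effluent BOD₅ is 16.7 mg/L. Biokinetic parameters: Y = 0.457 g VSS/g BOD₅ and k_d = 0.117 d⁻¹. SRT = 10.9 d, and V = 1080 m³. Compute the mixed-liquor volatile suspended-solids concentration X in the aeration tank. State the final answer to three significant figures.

X ≈ 3890 mg/L

From V·X·(1 + k_d·θ_c) = Y·Q·(S₀ − S)·θ_c: X = 0.457 × 1620 × (1200 − 16.7) × 10.9 / [1080 × (1 + 0.117 × 10.9)] = 3886 mg/L.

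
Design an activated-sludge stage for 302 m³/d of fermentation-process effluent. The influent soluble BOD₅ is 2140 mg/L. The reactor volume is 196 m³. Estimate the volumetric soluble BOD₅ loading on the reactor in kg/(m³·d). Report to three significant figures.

L_v ≈ 3.30 kg soluble BOD₅/(m³·d)

Applied soluble BOD₅ load per unit volume = Q·S₀/V = (302 × 2140/1000)/196.0 = 3.297 kg soluble BOD₅·m⁻³·d⁻¹.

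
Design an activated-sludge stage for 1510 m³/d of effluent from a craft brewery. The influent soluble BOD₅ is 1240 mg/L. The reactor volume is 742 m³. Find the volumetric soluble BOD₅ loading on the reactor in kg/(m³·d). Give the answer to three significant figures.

L_v ≈ 2.52 kg soluble BOD₅/(m³·d)

Volumetric loading L_v = Q·S₀ / V = 1510 × 1240 g/m³ / 742.0 m³ = 2523 g/(m³·d) = 2.523 kg soluble BOD₅/(m³·d).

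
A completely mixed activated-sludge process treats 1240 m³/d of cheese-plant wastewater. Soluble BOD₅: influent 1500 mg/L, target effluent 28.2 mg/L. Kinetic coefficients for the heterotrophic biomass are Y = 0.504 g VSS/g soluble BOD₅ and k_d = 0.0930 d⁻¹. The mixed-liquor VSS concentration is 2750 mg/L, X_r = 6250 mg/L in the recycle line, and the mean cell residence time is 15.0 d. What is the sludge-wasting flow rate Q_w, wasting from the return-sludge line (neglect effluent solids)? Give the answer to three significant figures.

Steady-state biomass mass balance: V·X·(1 + k_d·θ_c) = Y·Q·(S₀ − S)·θ_c, so V = 0.504 × 1240 × (1500 − 28.2) × 15.0 / [2750 × (1 + 0.0930 × 15.0)] = 1.38×10^7 / 6586 = 2095 m³.
Wasting from the return line (neglecting effluent solids): Q_w = V·X / (θ_c·X_r) = 2095 × 2750 / (15.0 × 6250) = 61.45 m³/d.

Q_w ≈ 61.4 m³/d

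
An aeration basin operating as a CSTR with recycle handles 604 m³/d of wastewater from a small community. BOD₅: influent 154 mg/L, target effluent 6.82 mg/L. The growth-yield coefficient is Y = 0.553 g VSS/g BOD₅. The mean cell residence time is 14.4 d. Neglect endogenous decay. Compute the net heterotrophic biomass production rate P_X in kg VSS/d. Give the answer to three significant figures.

P_X ≈ 49.2 kg VSS/d

Since k_d ≈ 0, Y_obs = Y = 0.553 g VSS/g BOD₅.
Substrate removed = Q·(S₀ − S) = 604 m³/d × (154 − 6.82) g/m³ = 8.89×10^4 g/d = 88.90 kg/d.
P_X = Y_obs · Q(S₀ − S) = 0.5530 × 88.90 = 49.16 kg VSS/d.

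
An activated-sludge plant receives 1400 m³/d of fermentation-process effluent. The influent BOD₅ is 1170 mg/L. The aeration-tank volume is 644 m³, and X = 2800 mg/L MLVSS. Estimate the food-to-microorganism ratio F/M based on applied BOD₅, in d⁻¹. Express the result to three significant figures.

F/M = applied load / biomass = Q·S₀/(V·X) = 1400 × 1170 / (644.0 × 2800) = 0.9084 d⁻¹.

F/M ≈ 0.908 d⁻¹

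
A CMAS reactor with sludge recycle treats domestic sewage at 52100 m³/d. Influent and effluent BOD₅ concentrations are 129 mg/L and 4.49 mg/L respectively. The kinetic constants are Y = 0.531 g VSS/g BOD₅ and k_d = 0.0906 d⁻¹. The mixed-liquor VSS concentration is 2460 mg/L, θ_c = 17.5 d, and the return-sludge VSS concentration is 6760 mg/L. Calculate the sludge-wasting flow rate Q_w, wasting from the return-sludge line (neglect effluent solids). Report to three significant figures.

From the SRT design equation V = Y Q (S₀−S) θ_c / [X (1 + k_d θ_c)] = 0.531 × 52100 × (129 − 4.49) × 17.5 / [2460 × (1 + 0.0906 × 17.5)] = 6.03×10^7 / 6360 = 9478 m³.
θ_c = V·X/(Q_w·X_r) when wasting from the recycle, so Q_w = V·X/(θ_c·X_r) = 9478 × 2460 / (17.5 × 6760) = 197.1 m³/d.

Q_w ≈ 197 m³/d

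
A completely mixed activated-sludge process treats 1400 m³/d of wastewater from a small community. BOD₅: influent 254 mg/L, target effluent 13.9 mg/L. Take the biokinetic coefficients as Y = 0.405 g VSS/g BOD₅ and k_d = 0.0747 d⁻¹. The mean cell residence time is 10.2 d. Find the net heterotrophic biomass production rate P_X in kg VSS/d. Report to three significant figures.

The observed yield is Y_obs = Y/(1 + k_d·θ_c) = 0.405 / (1 + 0.0747 × 10.2) = 0.405 / 1.762 = 0.2299 g VSS per g BOD₅ removed.
Mass of BOD₅ removed per day: Q(S₀ − S) = 1400 × 240.1 g/m³ = 336.1 kg/d.
Biomass produced: P_X = Y_obs·Q·ΔS = 0.2299 × 336.1 ≈ 77.27 kg VSS/d.

P_X ≈ 77.3 kg VSS/d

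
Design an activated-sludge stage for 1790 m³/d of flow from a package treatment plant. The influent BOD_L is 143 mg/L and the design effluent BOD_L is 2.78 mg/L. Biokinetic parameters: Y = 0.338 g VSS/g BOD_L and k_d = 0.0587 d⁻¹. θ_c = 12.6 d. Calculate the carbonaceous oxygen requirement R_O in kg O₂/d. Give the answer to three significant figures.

R_O ≈ 182 kg O₂/d

Correct the yield for decay: Y_obs = Y/(1 + k_d θ_c) = 0.338 / (1 + 0.0587 × 12.6) = 0.338 / 1.740 = 0.1943.
Mass of BOD_L removed per day: Q(S₀ − S) = 1790 × 140.2 g/m³ = 251.0 kg/d.
Net sludge production P_X = 0.1943 × 251.0 = 48.77 kg VSS/d.
R_O = Q·ΔS − 1.42 P_X = 251.0 − 69.25 = 181.7 kg O₂/d.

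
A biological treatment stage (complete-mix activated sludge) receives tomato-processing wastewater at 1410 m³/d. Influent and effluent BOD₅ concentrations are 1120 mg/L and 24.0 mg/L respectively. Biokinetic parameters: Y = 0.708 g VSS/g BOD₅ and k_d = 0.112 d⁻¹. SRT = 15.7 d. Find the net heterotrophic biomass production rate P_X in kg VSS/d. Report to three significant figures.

Correct the yield for decay: Y_obs = Y/(1 + k_d θ_c) = 0.708 / (1 + 0.112 × 15.7) = 0.708 / 2.758 = 0.2567.
Q·(S₀ − S) = 1410 × (1120 − 24.0) × 10⁻³ = 1545 kg/d removed.
Net biomass production P_X = Y_obs × Q·(S₀ − S) = 0.2567 × 1545 = 396.6 kg VSS/d.

P_X ≈ 397 kg VSS/d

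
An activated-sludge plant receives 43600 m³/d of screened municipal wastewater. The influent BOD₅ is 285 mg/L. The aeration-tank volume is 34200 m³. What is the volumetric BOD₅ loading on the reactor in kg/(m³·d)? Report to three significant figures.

Volumetric loading L_v = Q·S₀ / V = 43600 × 285 g/m³ / 34200 m³ = 363.3 g/(m³·d) = 0.3633 kg BOD₅/(m³·d).

L_v ≈ 0.363 kg BOD₅/(m³·d)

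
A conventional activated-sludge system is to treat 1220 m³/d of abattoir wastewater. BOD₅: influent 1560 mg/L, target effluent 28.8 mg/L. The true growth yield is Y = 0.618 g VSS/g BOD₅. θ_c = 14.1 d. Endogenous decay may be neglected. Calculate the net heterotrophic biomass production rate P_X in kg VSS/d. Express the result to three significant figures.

With endogenous decay neglected, the observed yield equals the true yield: Y_obs = Y = 0.618 g VSS/g BOD₅.
Q·(S₀ − S) = 1220 × (1560 − 28.8) × 10⁻³ = 1868 kg/d removed.
P_X = Y_obs · Q(S₀ − S) = 0.6180 × 1868 = 1154 kg VSS/d.

P_X ≈ 1150 kg VSS/d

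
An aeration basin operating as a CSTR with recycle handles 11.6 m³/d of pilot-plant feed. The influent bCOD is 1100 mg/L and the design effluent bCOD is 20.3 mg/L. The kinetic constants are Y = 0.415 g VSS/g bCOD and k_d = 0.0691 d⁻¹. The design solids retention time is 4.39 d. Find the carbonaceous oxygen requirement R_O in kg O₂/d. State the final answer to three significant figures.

R_O ≈ 6.86 kg O₂/d

Y_obs = Y / (1 + k_d θ_c) = 0.415 / (1 + 0.0691 × 4.39) = 0.415 / 1.303 = 0.3184.
Mass of bCOD removed per day: Q(S₀ − S) = 11.6 × 1080 g/m³ = 12.52 kg/d.
P_X = Y_obs·Q·(S₀ − S) = 0.3184 × 12.52 = 3.988 kg VSS/d.
Carbonaceous O₂ demand = substrate oxidised − cell-mass equivalent = 12.52 − 1.42 × 3.988 = 6.862 kg O₂/d.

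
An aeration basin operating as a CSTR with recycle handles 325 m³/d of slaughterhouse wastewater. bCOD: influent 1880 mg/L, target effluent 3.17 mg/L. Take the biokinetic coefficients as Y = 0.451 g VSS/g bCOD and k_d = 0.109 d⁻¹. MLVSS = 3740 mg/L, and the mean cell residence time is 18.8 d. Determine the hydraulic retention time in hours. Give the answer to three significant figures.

From the SRT design equation V = Y Q (S₀−S) θ_c / [X (1 + k_d θ_c)] = 0.451 × 325 × (1880 − 3.17) × 18.8 / [3740 × (1 + 0.109 × 18.8)] = 5.17×10^6 / 11404 = 453.5 m³.
τ = V/Q = 453.5/325 = 1.395 d, or 33.49 h.

τ ≈ 33.5 h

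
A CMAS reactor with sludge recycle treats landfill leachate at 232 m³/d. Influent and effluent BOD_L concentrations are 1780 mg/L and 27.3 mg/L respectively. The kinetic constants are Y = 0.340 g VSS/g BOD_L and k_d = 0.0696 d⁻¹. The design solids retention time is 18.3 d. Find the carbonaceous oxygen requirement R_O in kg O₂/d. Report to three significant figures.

The observed yield is Y_obs = Y/(1 + k_d·θ_c) = 0.340 / (1 + 0.0696 × 18.3) = 0.340 / 2.274 = 0.1495 g VSS per g BOD_L removed.
Q·(S₀ − S) = 232 × (1780 − 27.3) × 10⁻³ = 406.6 kg/d removed.
Net sludge production P_X = 0.1495 × 406.6 = 60.81 kg VSS/d.
Carbonaceous O₂ demand = substrate oxidised − cell-mass equivalent = 406.6 − 1.42 × 60.81 = 320.3 kg O₂/d.

R_O ≈ 320 kg O₂/d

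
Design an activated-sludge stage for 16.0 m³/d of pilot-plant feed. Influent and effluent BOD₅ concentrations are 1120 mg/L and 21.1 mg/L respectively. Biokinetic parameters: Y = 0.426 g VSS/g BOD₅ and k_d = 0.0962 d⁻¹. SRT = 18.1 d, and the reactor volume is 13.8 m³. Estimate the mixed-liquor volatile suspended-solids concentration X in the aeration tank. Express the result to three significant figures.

X ≈ 3580 mg/L

From V·X·(1 + k_d·θ_c) = Y·Q·(S₀ − S)·θ_c: X = 0.426 × 16.0 × (1120 − 21.1) × 18.1 / [13.8 × (1 + 0.0962 × 18.1)] = 3584 mg/L.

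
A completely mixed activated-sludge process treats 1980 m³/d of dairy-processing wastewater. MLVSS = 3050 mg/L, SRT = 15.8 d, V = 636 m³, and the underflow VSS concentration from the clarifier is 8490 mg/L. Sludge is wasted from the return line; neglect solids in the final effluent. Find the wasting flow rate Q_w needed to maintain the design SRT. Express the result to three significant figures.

Wasting from the return line (neglecting effluent solids): Q_w = V·X / (θ_c·X_r) = 636.0 × 3050 / (15.8 × 8490) = 14.46 m³/d.

Q_w ≈ 14.5 m³/d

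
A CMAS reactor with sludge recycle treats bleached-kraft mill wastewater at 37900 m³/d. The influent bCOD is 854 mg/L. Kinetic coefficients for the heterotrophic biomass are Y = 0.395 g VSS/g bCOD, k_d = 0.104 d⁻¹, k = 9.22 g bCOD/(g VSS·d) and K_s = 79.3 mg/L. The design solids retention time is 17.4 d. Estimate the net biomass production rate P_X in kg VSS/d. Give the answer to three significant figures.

Effluent substrate depends only on kinetics and SRT: S = K_s(1 + k_d θ_c) / [θ_c(Yk − k_d) − 1] = 79.3 × (1 + 0.104 × 17.4) / [17.4 × (0.395 × 9.22 − 0.104) − 1] = 222.8 / 60.56 = 3.679 mg/L.
Observed yield with endogenous decay: Y_obs = Y / (1 + k_d·θ_c) = 0.395 / (1 + 0.104 × 17.4) = 0.395 / 2.810 = 0.1406 g VSS/g bCOD.
Substrate removed = Q·(S₀ − S) = 37900 m³/d × (854 − 3.68) g/m³ = 3.22×10^7 g/d = 32227 kg/d.
So the net sludge growth is P_X = 0.1406 × 32227 = 4531 kg VSS/d.

P_X ≈ 4530 kg VSS/d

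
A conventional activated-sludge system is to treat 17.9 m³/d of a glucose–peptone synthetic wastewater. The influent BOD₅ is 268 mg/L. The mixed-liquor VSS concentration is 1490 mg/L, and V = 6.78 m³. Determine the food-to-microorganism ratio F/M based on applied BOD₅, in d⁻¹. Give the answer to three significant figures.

F/M = applied load / biomass = Q·S₀/(V·X) = 17.9 × 268 / (6.780 × 1490) = 0.4749 d⁻¹.

F/M ≈ 0.475 d⁻¹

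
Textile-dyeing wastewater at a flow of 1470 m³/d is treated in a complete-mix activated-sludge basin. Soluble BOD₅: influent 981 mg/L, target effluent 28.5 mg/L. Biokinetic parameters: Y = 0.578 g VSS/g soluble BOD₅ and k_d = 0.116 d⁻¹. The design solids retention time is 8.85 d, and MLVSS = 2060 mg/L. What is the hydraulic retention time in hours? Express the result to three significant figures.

From the SRT design equation V = Y Q (S₀−S) θ_c / [X (1 + k_d θ_c)] = 0.578 × 1470 × (981 − 28.5) × 8.85 / [2060 × (1 + 0.116 × 8.85)] = 7.16×10^6 / 4175 = 1716 m³.
HRT = V/Q = 1716 m³ / 1470 m³·d⁻¹ = 1.167 d × 24 = 28.01 h.

τ ≈ 28.0 h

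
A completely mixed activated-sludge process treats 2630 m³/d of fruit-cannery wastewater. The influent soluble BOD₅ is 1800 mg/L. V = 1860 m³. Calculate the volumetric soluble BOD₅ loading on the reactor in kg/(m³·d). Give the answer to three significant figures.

Applied soluble BOD₅ load per unit volume = Q·S₀/V = (2630 × 1800/1000)/1860 = 2.545 kg soluble BOD₅·m⁻³·d⁻¹.

L_v ≈ 2.55 kg soluble BOD₅/(m³·d)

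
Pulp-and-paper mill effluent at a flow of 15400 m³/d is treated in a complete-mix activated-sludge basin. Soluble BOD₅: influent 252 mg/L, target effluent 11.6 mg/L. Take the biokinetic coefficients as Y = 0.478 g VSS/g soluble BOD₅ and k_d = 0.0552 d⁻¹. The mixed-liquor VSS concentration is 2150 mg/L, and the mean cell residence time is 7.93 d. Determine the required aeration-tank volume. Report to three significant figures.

V ≈ 4540 m³

Steady-state biomass mass balance: V·X·(1 + k_d·θ_c) = Y·Q·(S₀ − S)·θ_c, so V = 0.478 × 15400 × (252 − 11.6) × 7.93 / [2150 × (1 + 0.0552 × 7.93)] = 1.4×10^7 / 3091 = 4540 m³.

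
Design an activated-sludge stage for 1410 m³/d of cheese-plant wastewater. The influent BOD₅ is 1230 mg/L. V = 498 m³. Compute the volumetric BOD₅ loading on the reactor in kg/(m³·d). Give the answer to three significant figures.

Applied BOD₅ load per unit volume = Q·S₀/V = (1410 × 1230/1000)/498.0 = 3.483 kg BOD₅·m⁻³·d⁻¹.

L_v ≈ 3.48 kg BOD₅/(m³·d)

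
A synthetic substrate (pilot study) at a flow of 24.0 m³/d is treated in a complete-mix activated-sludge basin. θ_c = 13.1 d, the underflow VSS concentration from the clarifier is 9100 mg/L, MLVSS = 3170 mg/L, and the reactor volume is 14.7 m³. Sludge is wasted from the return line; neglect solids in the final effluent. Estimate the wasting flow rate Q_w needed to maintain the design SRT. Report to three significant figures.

Q_w ≈ 0.391 m³/d

θ_c = V·X/(Q_w·X_r) when wasting from the recycle, so Q_w = V·X/(θ_c·X_r) = 14.70 × 3170 / (13.1 × 9100) = 0.3909 m³/d.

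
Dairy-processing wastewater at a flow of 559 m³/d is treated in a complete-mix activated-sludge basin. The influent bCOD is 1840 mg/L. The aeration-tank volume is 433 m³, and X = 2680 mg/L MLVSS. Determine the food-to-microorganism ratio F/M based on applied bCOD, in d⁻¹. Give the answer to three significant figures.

F/M ≈ 0.886 d⁻¹

F/M = Q·S₀ / (V·X) = 559 × 1840 / (433.0 × 2680) = 0.8864 g bCOD·(g VSS·d)⁻¹.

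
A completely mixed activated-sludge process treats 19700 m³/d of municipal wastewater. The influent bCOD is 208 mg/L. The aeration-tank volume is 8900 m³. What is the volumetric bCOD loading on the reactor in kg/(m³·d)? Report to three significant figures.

L_v ≈ 0.460 kg bCOD/(m³·d)

L_v = Q S₀ / V = 19700 × 208 × 10⁻³ / 8900 = 0.4604 kg/(m³·d).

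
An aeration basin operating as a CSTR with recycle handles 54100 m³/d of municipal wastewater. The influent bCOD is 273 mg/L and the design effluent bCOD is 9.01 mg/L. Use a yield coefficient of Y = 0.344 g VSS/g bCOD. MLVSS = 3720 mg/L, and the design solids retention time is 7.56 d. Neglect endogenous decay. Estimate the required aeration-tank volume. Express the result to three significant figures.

V ≈ 9980 m³

With k_d = 0 the design equation reduces to V = Y Q (S₀−S) θ_c / X = 0.344 × 54100 × (273 − 9.01) × 7.56 / 3720 = 9984 m³.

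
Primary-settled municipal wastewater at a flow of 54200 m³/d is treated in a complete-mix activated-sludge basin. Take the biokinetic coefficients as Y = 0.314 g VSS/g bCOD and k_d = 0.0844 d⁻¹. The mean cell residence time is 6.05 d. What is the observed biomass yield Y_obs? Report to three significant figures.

Y_obs = Y / (1 + k_d θ_c) = 0.314 / (1 + 0.0844 × 6.05) = 0.314 / 1.511 = 0.2079.

Y_obs ≈ 0.208 g VSS/g bCOD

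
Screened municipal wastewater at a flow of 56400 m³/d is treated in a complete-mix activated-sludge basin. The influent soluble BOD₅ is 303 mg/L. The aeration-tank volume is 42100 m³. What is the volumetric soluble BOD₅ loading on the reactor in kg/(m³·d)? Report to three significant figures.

L_v = Q S₀ / V = 56400 × 303 × 10⁻³ / 42100 = 0.4059 kg/(m³·d).

L_v ≈ 0.406 kg soluble BOD₅/(m³·d)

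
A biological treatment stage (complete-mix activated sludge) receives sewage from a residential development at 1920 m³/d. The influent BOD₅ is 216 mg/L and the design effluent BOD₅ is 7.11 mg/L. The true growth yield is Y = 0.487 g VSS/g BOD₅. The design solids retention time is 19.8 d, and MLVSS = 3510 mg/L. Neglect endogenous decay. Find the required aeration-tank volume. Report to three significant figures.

V ≈ 1100 m³

Biomass mass balance (decay neglected): V·X = Y·Q·(S₀ − S)·θ_c, so V = 0.487 × 1920 × (216 − 7.11) × 19.8 / 3510 = 1102 m³.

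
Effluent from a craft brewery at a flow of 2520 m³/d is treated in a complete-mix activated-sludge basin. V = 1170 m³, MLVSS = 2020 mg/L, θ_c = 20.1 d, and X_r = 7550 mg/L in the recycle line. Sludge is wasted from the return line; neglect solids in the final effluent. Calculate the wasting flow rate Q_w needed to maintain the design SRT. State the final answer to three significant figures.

Q_w ≈ 15.6 m³/d

Wasting from the return line (neglecting effluent solids): Q_w = V·X / (θ_c·X_r) = 1170 × 2020 / (20.1 × 7550) = 15.57 m³/d.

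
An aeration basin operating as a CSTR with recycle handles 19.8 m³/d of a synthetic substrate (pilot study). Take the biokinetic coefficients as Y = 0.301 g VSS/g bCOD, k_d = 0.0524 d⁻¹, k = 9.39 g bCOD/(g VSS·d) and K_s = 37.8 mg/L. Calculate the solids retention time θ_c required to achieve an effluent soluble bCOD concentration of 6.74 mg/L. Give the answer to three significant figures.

From 1/θ_c = Y·k·S/(K_s + S) − k_d: Y·k·S/(K_s+S) = 0.301 × 9.39 × 6.74 / (37.8 + 6.74) = 0.4277 d⁻¹.
Then 1/θ_c = μ − k_d = 0.4277 − 0.0524 = 0.3753 d⁻¹, giving θ_c = 2.665 d.

θ_c ≈ 2.66 d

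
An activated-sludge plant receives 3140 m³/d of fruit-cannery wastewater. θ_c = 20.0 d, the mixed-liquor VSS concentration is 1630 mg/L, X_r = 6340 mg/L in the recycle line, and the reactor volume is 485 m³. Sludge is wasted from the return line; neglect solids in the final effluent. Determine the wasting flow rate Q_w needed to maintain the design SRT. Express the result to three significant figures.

Wasting from the return line (neglecting effluent solids): Q_w = V·X / (θ_c·X_r) = 485.0 × 1630 / (20.0 × 6340) = 6.235 m³/d.

Q_w ≈ 6.23 m³/d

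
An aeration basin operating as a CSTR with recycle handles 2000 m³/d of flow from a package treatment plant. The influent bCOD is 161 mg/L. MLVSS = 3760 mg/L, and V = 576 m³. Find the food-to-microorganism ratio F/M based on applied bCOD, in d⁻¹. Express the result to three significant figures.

Food-to-microorganism ratio F/M = Q S₀ / (V X) = 2000 × 161 / (576.0 × 3760) = 0.1487 d⁻¹.

F/M ≈ 0.149 d⁻¹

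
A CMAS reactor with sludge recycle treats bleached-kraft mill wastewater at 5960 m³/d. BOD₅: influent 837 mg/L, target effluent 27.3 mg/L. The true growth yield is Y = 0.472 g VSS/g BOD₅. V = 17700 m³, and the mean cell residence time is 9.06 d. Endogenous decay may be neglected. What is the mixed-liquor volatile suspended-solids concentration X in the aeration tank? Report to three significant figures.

From V·X = Y·Q·(S₀ − S)·θ_c (decay neglected): X = 0.472 × 5960 × (837 − 27.3) × 9.06 / 17700 = 1166 mg/L.

X ≈ 1170 mg/L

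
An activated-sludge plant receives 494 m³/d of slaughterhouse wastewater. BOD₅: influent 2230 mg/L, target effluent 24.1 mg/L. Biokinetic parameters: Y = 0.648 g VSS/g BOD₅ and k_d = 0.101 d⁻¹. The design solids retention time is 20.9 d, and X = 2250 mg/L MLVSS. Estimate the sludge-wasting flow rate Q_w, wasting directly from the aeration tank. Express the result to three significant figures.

Steady-state biomass mass balance: V·X·(1 + k_d·θ_c) = Y·Q·(S₀ − S)·θ_c, so V = 0.648 × 494 × (2230 − 24.1) × 20.9 / [2250 × (1 + 0.101 × 20.9)] = 1.48×10^7 / 7000 = 2108 m³.
For wasting at MLVSS concentration, Q_w = V/θ_c = 2108/20.9 = 100.9 m³/d.

Q_w ≈ 101 m³/d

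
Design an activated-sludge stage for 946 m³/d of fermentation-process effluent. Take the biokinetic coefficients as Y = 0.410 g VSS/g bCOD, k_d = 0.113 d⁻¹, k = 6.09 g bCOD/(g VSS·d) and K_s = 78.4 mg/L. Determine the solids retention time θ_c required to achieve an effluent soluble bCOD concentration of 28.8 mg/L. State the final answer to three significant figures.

From 1/θ_c = Y·k·S/(K_s + S) − k_d: Y·k·S/(K_s+S) = 0.410 × 6.09 × 28.8 / (78.4 + 28.8) = 0.6708 d⁻¹.
Then 1/θ_c = μ − k_d = 0.6708 − 0.113 = 0.5578 d⁻¹, giving θ_c = 1.793 d.

θ_c ≈ 1.79 d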